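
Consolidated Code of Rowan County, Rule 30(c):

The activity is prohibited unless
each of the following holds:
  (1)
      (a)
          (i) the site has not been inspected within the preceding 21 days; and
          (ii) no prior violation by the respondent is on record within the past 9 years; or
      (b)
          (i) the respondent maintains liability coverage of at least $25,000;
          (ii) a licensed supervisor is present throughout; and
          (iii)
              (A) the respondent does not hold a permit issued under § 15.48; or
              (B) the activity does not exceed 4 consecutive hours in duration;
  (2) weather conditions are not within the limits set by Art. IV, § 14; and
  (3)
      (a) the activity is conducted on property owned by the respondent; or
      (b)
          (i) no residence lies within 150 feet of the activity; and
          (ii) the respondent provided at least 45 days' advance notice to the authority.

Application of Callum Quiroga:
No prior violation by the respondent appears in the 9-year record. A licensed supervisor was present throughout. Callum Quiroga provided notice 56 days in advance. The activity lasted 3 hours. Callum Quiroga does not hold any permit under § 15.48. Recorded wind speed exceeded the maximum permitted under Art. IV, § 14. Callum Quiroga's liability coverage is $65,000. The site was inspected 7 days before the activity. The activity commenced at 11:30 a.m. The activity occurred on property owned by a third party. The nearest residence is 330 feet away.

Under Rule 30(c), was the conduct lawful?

Yes — lawful.

(i) not (site inspected) — not met.
(ii) no prior violation — holds.
So (a) is not satisfied (F AND T).
(i) coverage ≥ $25,000 — holds.
(ii) supervisor present — holds.
(A) not (holds permit) — holds.
(B) ≤ 4 hrs duration — satisfied.
(iii) = T OR T = true.
(b) = T AND T AND T = true.
(1) = F OR T = true.
(2) not (weather ok) — met.
(a) own property — fails.
(i) no residence in 150 ft — holds.
(ii) ≥45 days' notice — satisfied.
(b) = T AND T = true.
(3) = F OR T = true.
Overall = T AND T AND T = true.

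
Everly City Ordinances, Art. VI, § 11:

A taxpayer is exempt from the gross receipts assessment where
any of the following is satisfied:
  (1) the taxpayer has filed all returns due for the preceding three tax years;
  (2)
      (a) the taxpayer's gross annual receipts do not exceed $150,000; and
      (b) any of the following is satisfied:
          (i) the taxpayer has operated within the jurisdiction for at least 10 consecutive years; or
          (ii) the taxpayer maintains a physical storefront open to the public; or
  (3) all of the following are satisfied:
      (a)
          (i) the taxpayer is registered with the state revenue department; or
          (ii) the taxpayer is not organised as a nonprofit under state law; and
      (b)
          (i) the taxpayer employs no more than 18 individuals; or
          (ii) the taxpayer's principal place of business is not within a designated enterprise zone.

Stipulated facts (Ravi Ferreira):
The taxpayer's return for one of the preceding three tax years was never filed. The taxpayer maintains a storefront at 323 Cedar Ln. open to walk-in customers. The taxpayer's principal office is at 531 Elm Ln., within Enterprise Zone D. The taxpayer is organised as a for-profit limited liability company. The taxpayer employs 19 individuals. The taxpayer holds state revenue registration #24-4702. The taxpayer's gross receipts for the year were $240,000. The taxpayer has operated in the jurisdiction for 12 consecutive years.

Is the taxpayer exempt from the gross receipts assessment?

No — not exempt.

(1) returns current — not met.
(a) receipts ≤ $150,000 — fails.
(i) ≥ 10 yrs in jurisdiction — met.
(ii) has storefront — holds.
So (b) is satisfied (T OR T).
(2) = F AND T = false.
(i) state-registered — satisfied.
(ii) not (nonprofit) — holds.
(a) = T OR T = true.
(i) ≤ 18 employees — not met.
(ii) not (in enterprise zone) — not satisfied.
(b) = F OR F = false.
(3) = T AND F = false.
So Overall is not satisfied (F OR F OR F).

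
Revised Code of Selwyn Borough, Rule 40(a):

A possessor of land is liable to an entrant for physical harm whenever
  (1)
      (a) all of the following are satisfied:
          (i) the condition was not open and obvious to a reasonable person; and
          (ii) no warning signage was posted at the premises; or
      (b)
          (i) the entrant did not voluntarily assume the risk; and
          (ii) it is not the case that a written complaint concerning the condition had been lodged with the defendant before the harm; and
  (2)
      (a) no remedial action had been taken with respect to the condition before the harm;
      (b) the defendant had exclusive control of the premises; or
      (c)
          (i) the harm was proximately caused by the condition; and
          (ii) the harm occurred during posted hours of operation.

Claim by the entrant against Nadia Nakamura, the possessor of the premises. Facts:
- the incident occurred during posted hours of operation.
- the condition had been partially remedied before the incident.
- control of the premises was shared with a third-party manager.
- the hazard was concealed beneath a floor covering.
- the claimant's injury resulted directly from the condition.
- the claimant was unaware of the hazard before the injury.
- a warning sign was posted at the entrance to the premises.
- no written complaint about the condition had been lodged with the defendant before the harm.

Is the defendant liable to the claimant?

Yes — liable.

(i) not open/obvious — satisfied.
(ii) no signage posted — not satisfied.
(a) = T AND F = false.
(i) no assumed risk — satisfied.
(ii) not (complaint lodged) — satisfied.
(b): T AND T → true.
(1) = F OR T = true.
(a) no remedial action — fails.
(b) exclusive control — not satisfied.
(i) proximate cause — met.
(ii) during posted hours — met.
So (c) is satisfied (T AND T).
(2): F OR F OR T → true.
So Overall is satisfied (T AND T).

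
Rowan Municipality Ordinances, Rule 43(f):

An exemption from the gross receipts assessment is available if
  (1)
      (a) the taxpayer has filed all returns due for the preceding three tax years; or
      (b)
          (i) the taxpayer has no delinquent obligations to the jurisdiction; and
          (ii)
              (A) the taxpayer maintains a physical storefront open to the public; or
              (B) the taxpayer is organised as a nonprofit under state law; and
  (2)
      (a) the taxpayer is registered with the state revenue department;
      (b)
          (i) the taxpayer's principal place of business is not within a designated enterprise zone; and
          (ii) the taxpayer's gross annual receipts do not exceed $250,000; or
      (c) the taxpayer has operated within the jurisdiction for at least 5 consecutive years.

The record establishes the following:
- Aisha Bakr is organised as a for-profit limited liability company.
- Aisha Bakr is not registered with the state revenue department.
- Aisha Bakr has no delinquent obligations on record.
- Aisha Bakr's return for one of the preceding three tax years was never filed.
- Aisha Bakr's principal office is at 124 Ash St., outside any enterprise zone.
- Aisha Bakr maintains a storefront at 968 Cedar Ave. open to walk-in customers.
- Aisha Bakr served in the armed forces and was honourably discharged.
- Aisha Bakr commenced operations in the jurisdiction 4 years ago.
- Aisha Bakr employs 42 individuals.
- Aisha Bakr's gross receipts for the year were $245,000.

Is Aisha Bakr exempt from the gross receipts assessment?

(a) returns current — fails.
(i) no delinquency — met.
(A) has storefront — satisfied.
(B) nonprofit — not met.
So (ii) is satisfied (T OR F).
(b): T AND T → true.
(1) = F OR T = true.
(a) state-registered — not satisfied.
(i) not (in enterprise zone) — met.
(ii) receipts ≤ $250,000 — holds.
(b) = T AND T = true.
(c) ≥ 5 yrs in jurisdiction — not satisfied.
(2): F OR T OR F → true.
So Overall is satisfied (T AND T).

Yes — exempt.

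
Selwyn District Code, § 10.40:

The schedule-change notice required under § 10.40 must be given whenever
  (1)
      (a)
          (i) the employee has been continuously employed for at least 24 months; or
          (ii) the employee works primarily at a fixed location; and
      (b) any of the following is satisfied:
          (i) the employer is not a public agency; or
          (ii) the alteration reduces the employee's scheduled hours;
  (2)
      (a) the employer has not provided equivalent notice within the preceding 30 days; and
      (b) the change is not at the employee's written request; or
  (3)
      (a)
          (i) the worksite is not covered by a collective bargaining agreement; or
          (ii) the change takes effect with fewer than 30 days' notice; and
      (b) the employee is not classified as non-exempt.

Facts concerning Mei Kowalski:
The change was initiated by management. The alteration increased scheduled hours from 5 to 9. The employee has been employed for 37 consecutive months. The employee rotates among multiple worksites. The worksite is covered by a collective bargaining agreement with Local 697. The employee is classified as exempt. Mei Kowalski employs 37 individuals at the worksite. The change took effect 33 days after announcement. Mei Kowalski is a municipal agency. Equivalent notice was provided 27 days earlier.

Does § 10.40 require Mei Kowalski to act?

(i) tenure ≥ 24 mo. — satisfied.
(ii) fixed location — fails.
So (a) is satisfied (T OR F).
(i) not (public agency) — not satisfied.
(ii) hours reduced — fails.
(b) = F OR F = false.
So (1) is not satisfied (T AND F).
(a) no recent notice — not met.
(b) not employee-requested — satisfied.
(2): F AND T → false.
(i) no CBA — not satisfied.
(ii) < 30 days' notice — not satisfied.
So (a) is not satisfied (F OR F).
(b) not (non-exempt) — satisfied.
(3) = F AND T = false.
Overall = F OR F OR F = false.

No — not required.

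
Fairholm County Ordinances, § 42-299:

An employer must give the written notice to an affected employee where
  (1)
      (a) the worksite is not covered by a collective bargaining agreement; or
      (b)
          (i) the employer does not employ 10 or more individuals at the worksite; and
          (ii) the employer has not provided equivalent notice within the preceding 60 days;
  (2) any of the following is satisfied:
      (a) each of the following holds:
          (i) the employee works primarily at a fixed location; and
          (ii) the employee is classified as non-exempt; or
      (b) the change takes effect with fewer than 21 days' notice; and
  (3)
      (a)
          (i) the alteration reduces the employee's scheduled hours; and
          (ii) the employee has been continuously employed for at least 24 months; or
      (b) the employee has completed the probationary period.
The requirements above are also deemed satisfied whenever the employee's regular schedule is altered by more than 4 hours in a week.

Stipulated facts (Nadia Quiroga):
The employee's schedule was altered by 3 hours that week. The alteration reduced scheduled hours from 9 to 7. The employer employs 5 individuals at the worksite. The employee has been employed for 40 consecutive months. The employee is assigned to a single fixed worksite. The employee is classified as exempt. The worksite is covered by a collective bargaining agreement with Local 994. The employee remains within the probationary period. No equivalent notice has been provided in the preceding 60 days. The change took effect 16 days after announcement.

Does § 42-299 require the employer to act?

(a) no CBA — fails.
(i) not (≥ 10 at site) — met.
(ii) no recent notice — met.
So (b) is satisfied (T AND T).
(1): F OR T → true.
(i) fixed location — satisfied.
(ii) non-exempt — fails.
So (a) is not satisfied (T AND F).
(b) < 21 days' notice — met.
(2) = F OR T = true.
(i) hours reduced — satisfied.
(ii) tenure ≥ 24 mo. — holds.
(a): T AND T → true.
(b) past probation — not met.
(3): T OR F → true.
Overall = T AND T AND T = true.
Exception (schedule shift > 4h) — not satisfied.
Result: main true OR exception false → true.

Yes — required.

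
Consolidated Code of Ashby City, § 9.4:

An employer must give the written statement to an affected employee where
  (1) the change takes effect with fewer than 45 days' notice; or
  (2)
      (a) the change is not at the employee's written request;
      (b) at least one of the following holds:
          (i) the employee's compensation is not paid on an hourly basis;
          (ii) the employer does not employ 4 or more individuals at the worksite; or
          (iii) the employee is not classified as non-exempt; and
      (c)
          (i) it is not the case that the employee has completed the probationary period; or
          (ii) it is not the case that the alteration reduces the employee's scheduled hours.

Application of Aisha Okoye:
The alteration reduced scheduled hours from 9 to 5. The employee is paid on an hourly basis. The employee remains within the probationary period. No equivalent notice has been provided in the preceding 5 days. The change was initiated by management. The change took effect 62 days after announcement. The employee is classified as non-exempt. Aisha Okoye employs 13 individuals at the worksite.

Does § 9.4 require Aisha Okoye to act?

(1) < 45 days' notice — not satisfied.
(a) not employee-requested — satisfied.
(i) not (hourly-paid) — not met.
(ii) not (≥ 4 at site) — not satisfied.
(iii) not (non-exempt) — not satisfied.
So (b) is not satisfied (F OR F OR F).
(i) not (past probation) — holds.
(ii) not (hours reduced) — not satisfied.
(c): T OR F → true.
(2) = T AND F AND T = false.
Overall: F OR F → false.

No — not required.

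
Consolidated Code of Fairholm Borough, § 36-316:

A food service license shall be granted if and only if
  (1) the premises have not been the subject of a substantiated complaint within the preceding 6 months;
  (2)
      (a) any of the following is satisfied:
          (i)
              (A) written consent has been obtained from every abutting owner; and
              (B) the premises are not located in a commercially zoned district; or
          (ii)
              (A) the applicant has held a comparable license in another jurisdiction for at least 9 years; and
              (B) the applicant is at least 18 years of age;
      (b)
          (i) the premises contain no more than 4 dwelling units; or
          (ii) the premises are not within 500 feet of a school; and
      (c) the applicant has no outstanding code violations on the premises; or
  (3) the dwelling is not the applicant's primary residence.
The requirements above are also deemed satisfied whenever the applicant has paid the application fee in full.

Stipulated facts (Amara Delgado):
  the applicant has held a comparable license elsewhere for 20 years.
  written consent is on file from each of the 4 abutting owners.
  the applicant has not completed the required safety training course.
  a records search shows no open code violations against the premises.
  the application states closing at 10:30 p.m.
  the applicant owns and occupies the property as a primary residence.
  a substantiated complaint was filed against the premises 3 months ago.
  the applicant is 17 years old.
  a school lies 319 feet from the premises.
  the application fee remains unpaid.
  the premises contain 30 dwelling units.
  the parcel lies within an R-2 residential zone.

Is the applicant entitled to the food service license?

(1) no complaint in 6 mo. — not satisfied.
(A) all abutters consent — met.
(B) not (commercially zoned) — met.
(i): T AND T → true.
(A) prior license ≥ 9 yr — met.
(B) age ≥ 18 — not met.
(ii) = T AND F = false.
So (a) is satisfied (T OR F).
(i) ≤ 4 units — fails.
(ii) ≥500 ft from school — not met.
(b): F OR F → false.
(c) no code violations — met.
(2): T AND F AND T → false.
(3) not (primary residence) — fails.
Overall: F OR F OR F → false.
Exception (fee paid) — not satisfied.
Result: main false OR exception false → false.

No — denied.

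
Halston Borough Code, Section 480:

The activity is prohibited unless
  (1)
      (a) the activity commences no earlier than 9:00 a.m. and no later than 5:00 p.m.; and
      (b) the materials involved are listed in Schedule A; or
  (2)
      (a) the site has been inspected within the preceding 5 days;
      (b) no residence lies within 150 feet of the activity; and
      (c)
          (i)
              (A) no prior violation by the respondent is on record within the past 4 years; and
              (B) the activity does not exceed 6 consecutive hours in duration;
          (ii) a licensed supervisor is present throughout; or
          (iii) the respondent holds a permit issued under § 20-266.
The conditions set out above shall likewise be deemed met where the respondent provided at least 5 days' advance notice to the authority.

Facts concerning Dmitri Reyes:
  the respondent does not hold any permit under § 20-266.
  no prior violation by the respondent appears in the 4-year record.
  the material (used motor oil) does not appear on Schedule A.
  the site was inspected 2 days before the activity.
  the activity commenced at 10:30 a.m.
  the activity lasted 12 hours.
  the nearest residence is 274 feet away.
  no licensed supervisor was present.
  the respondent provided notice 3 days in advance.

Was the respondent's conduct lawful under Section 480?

No — unlawful.

(a) start within hours — holds.
(b) Schedule A material — fails.
So (1) is not satisfied (T AND F).
(a) site inspected — satisfied.
(b) no residence in 150 ft — met.
(A) no prior violation — satisfied.
(B) ≤ 6 hrs duration — fails.
(i): T AND F → false.
(ii) supervisor present — not met.
(iii) holds permit — not met.
(c): F OR F OR F → false.
So (2) is not satisfied (T AND T AND F).
Overall: F OR F → false.
Exception (≥5 days' notice) — not satisfied.
Result: main false OR exception false → false.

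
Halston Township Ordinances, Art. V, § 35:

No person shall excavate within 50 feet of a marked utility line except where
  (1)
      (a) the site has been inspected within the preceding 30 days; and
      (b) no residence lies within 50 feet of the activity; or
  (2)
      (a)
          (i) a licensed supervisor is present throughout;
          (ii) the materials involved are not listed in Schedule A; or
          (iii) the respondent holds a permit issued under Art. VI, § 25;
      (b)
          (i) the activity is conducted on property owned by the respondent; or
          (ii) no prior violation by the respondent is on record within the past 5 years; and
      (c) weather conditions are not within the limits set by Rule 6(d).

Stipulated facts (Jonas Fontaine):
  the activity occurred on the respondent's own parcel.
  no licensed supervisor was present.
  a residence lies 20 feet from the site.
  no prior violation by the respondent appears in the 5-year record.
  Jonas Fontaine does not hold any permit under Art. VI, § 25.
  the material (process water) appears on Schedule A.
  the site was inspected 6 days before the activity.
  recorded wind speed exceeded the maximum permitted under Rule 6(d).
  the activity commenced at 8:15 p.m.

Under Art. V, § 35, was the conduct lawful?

No — unlawful.

(a) site inspected — satisfied.
(b) no residence in 50 ft — not satisfied.
(1): T AND F → false.
(i) supervisor present — not satisfied.
(ii) not (Schedule A material) — fails.
(iii) holds permit — not satisfied.
(a): F OR F OR F → false.
(i) own property — satisfied.
(ii) no prior violation — holds.
(b): T OR T → true.
(c) not (weather ok) — satisfied.
(2) = F AND T AND T = false.
So Overall is not satisfied (F OR F).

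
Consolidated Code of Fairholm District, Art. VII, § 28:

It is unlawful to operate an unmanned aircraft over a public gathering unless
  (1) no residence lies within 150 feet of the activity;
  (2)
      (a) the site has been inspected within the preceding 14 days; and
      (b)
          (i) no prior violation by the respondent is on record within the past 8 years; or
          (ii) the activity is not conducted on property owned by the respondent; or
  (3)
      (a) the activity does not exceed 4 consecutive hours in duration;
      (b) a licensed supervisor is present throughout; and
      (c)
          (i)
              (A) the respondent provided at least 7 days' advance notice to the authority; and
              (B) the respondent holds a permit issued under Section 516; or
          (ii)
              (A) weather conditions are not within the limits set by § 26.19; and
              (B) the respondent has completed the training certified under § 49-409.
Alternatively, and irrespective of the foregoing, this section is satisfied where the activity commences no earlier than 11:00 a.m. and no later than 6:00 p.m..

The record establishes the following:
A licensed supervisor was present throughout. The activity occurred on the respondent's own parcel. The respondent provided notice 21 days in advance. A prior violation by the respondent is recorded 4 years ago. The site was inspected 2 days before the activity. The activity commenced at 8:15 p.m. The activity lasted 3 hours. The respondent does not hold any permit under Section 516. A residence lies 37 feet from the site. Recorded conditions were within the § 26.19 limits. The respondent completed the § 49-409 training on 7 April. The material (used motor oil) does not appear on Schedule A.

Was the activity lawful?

(1) no residence in 150 ft — not met.
(a) site inspected — satisfied.
(i) no prior violation — not satisfied.
(ii) not (own property) — not satisfied.
(b) = F OR F = false.
(2): T AND F → false.
(a) ≤ 4 hrs duration — met.
(b) supervisor present — holds.
(A) ≥7 days' notice — satisfied.
(B) holds permit — not met.
(i) = T AND F = false.
(A) not (weather ok) — not satisfied.
(B) training certified — satisfied.
(ii) = F AND T = false.
So (c) is not satisfied (F OR F).
(3) = T AND T AND F = false.
So Overall is not satisfied (F OR F OR F).
Exception (start within hours) — not satisfied.
Result: main false OR exception false → false.

No — unlawful.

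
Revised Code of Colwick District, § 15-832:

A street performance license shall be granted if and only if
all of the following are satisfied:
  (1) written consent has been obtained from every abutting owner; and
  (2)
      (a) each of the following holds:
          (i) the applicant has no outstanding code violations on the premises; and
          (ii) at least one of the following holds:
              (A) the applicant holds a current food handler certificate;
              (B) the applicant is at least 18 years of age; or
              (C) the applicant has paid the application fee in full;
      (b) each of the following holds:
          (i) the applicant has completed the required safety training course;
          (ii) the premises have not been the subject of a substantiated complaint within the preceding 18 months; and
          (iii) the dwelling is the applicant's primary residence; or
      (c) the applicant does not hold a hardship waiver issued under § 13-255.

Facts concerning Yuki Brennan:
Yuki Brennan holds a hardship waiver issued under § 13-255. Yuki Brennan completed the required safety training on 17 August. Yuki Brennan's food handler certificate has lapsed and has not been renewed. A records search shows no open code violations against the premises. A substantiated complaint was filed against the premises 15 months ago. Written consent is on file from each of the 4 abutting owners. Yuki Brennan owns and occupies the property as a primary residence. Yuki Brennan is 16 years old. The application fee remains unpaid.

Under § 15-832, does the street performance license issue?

No — denied.

(1) all abutters consent — satisfied.
(i) no code violations — satisfied.
(A) food handler cert. — not satisfied.
(B) age ≥ 18 — not met.
(C) fee paid — not satisfied.
(ii): F OR F OR F → false.
(a) = T AND F = false.
(i) safety training — holds.
(ii) no complaint in 18 mo. — not met.
(iii) primary residence — met.
(b) = T AND F AND T = false.
(c) not (hardship waiver) — not met.
So (2) is not satisfied (F OR F OR F).
So Overall is not satisfied (T AND F).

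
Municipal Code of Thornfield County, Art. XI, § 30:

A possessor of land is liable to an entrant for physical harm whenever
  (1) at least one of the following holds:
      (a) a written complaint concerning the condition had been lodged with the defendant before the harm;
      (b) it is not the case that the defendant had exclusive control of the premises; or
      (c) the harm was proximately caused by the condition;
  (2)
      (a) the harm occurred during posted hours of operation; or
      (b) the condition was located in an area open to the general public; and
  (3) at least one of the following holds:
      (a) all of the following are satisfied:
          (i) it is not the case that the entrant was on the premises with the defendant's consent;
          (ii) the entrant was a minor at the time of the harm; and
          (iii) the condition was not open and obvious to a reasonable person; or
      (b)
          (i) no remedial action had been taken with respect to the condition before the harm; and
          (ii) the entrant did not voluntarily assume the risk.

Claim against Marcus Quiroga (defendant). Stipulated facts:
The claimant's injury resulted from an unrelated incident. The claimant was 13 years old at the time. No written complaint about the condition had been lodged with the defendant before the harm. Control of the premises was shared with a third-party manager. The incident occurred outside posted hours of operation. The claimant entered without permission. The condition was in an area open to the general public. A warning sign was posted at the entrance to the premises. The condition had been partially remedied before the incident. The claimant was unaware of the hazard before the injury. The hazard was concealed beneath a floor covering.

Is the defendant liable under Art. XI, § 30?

(a) complaint lodged — not satisfied.
(b) not (exclusive control) — holds.
(c) proximate cause — not satisfied.
(1) = F OR T OR F = true.
(a) during posted hours — not met.
(b) public area — satisfied.
(2): F OR T → true.
(i) not (consent to enter) — satisfied.
(ii) entrant a minor — met.
(iii) not open/obvious — met.
(a): T AND T AND T → true.
(i) no remedial action — not satisfied.
(ii) no assumed risk — holds.
So (b) is not satisfied (F AND T).
So (3) is satisfied (T OR F).
Overall = T AND T AND T = true.

Yes — liable.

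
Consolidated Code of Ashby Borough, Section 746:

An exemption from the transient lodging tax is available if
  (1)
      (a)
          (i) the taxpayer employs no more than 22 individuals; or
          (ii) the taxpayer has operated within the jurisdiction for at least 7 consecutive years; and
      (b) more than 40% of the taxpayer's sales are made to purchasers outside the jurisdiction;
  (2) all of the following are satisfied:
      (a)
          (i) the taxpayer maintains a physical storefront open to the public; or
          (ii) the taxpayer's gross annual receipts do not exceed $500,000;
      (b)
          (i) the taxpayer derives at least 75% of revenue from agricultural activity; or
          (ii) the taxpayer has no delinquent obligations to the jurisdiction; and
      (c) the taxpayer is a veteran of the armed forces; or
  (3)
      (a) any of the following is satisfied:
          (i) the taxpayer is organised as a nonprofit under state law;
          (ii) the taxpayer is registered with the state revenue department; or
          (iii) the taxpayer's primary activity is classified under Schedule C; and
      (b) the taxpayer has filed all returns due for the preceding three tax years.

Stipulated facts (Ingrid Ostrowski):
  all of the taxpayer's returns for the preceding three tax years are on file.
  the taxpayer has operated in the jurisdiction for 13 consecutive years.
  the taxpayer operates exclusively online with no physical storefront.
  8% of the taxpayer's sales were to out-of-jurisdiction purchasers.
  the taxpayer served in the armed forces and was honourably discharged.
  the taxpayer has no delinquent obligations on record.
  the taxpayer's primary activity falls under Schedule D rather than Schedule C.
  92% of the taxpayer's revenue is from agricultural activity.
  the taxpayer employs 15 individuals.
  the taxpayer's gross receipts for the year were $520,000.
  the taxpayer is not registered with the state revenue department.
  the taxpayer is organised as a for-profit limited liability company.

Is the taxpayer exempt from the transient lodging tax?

No — not exempt.

(i) ≤ 22 employees — holds.
(ii) ≥ 7 yrs in jurisdiction — satisfied.
(a) = T OR T = true.
(b) >40% out-of-jur. sales — not satisfied.
So (1) is not satisfied (T AND F).
(i) has storefront — not met.
(ii) receipts ≤ $500,000 — not met.
So (a) is not satisfied (F OR F).
(i) ≥75% agricultural — satisfied.
(ii) no delinquency — satisfied.
(b) = T OR T = true.
(c) veteran — met.
(2) = F AND T AND T = false.
(i) nonprofit — not satisfied.
(ii) state-registered — not satisfied.
(iii) Schedule C activity — not met.
So (a) is not satisfied (F OR F OR F).
(b) returns current — met.
So (3) is not satisfied (F AND T).
Overall: F OR F OR F → false.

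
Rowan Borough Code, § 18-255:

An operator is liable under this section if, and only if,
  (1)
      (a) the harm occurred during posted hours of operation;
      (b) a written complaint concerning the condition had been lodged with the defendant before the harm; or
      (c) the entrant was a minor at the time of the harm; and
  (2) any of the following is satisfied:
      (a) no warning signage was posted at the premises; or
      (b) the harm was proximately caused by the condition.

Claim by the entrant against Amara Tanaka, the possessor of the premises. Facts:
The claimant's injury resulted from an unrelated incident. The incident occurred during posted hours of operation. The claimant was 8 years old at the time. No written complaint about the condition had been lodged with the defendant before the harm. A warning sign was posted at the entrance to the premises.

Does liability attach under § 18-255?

No — not liable.

(a) during posted hours — satisfied.
(b) complaint lodged — not satisfied.
(c) entrant a minor — satisfied.
(1): T OR F OR T → true.
(a) no signage posted — not met.
(b) proximate cause — not met.
(2): F OR F → false.
Overall = T AND F = false.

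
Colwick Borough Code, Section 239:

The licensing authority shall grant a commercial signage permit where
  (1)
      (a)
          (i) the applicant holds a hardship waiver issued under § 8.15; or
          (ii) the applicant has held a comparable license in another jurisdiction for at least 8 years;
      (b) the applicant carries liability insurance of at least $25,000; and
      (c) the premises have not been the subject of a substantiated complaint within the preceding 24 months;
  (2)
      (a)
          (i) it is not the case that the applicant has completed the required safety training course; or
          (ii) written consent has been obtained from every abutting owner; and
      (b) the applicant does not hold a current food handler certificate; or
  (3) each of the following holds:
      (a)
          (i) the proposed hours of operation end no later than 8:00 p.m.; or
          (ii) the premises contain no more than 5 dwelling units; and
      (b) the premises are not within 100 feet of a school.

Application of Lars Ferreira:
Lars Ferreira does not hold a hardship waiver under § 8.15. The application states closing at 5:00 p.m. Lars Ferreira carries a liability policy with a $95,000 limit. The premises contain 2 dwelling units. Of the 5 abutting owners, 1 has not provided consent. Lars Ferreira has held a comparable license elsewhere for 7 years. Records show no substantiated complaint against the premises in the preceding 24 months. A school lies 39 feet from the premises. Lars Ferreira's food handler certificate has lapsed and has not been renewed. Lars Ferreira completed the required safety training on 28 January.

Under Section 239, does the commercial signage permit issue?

(i) hardship waiver — fails.
(ii) prior license ≥ 8 yr — fails.
So (a) is not satisfied (F OR F).
(b) insurance ≥ $25,000 — holds.
(c) no complaint in 24 mo. — satisfied.
(1): F AND T AND T → false.
(i) not (safety training) — not met.
(ii) all abutters consent — fails.
So (a) is not satisfied (F OR F).
(b) not (food handler cert.) — met.
So (2) is not satisfied (F AND T).
(i) closes by 8 p.m. — holds.
(ii) ≤ 5 units — met.
So (a) is satisfied (T OR T).
(b) ≥100 ft from school — not met.
(3): T AND F → false.
Overall = F OR F OR F = false.

No — denied.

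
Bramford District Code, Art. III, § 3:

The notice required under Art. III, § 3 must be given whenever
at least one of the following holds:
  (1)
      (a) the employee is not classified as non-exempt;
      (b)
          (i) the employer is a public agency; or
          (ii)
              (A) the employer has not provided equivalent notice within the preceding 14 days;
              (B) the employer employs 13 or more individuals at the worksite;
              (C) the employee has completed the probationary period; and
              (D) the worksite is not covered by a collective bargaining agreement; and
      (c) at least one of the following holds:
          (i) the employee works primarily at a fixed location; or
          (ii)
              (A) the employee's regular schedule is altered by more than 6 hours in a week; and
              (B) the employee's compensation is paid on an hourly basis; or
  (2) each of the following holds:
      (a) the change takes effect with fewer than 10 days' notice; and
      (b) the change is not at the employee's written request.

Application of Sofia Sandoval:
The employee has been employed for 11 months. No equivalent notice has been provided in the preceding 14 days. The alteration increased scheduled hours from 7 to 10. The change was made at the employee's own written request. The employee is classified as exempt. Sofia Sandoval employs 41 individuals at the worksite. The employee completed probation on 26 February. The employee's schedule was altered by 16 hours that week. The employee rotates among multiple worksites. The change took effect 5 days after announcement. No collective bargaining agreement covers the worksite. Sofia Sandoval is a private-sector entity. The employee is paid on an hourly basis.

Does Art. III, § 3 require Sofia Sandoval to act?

Yes — required.

(a) not (non-exempt) — holds.
(i) public agency — fails.
(A) no recent notice — met.
(B) ≥ 13 at site — met.
(C) past probation — holds.
(D) no CBA — met.
(ii): T AND T AND T AND T → true.
(b): F OR T → true.
(i) fixed location — fails.
(A) schedule shift > 6h — satisfied.
(B) hourly-paid — satisfied.
(ii): T AND T → true.
So (c) is satisfied (F OR T).
(1) = T AND T AND T = true.
(a) < 10 days' notice — met.
(b) not employee-requested — not satisfied.
(2): T AND F → false.
Overall = T OR F = true.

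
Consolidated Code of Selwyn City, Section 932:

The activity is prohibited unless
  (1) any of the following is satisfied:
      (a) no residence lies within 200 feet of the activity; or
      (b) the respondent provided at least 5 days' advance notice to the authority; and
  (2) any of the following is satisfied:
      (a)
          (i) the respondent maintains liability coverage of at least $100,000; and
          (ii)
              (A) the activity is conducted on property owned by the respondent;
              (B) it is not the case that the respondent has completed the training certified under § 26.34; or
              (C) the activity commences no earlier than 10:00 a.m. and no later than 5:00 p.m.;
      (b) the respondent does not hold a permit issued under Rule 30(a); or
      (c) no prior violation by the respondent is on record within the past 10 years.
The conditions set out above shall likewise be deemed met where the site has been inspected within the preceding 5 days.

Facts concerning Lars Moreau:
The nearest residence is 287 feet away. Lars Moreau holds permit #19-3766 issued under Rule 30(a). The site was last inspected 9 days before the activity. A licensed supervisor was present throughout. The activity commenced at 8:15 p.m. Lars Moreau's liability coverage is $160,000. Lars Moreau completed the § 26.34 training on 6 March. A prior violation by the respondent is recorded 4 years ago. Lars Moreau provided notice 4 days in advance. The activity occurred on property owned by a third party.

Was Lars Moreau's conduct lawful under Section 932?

No — unlawful.

(a) no residence in 200 ft — holds.
(b) ≥5 days' notice — not met.
(1) = T OR F = true.
(i) coverage ≥ $100,000 — met.
(A) own property — fails.
(B) not (training certified) — fails.
(C) start within hours — not satisfied.
So (ii) is not satisfied (F OR F OR F).
(a): T AND F → false.
(b) not (holds permit) — fails.
(c) no prior violation — not satisfied.
So (2) is not satisfied (F OR F OR F).
Overall: T AND F → false.
Exception (site inspected) — not satisfied.
Result: main false OR exception false → false.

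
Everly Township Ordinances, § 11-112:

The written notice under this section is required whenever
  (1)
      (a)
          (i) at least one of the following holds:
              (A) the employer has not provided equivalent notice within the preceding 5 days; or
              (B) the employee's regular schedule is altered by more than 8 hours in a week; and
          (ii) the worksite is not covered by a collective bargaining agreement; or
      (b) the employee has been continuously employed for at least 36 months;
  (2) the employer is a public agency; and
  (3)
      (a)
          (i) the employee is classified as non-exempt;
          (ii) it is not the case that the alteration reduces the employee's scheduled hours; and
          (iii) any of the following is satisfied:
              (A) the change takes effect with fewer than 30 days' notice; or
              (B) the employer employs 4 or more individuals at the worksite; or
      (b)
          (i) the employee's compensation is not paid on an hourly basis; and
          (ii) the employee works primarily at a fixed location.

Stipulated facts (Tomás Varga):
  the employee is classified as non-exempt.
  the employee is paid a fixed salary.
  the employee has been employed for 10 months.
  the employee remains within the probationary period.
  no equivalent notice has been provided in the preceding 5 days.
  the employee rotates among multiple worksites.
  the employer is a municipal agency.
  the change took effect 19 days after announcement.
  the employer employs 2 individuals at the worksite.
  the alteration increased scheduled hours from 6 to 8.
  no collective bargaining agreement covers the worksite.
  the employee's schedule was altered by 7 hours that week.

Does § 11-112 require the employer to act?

Yes — required.

(A) no recent notice — met.
(B) schedule shift > 8h — not satisfied.
(i): T OR F → true.
(ii) no CBA — met.
(a) = T AND T = true.
(b) tenure ≥ 36 mo. — not met.
So (1) is satisfied (T OR F).
(2) public agency — satisfied.
(i) non-exempt — met.
(ii) not (hours reduced) — met.
(A) < 30 days' notice — holds.
(B) ≥ 4 at site — fails.
So (iii) is satisfied (T OR F).
So (a) is satisfied (T AND T AND T).
(i) not (hourly-paid) — met.
(ii) fixed location — not met.
(b) = T AND F = false.
So (3) is satisfied (T OR F).
Overall: T AND T AND T → true.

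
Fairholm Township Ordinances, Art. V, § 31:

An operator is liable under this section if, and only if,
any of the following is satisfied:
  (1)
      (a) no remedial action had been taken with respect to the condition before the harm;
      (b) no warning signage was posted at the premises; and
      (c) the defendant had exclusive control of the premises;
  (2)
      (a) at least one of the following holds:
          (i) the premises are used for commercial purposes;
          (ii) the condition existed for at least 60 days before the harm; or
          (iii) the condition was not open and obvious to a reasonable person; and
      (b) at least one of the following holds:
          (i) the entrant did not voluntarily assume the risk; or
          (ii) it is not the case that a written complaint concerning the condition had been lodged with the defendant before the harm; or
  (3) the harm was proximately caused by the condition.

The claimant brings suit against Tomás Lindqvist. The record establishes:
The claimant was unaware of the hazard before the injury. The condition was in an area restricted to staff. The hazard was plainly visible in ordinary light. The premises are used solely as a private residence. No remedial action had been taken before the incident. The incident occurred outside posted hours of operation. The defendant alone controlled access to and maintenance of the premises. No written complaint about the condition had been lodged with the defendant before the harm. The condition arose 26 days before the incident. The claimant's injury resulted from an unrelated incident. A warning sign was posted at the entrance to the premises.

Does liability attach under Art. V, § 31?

No — not liable.

(a) no remedial action — satisfied.
(b) no signage posted — not satisfied.
(c) exclusive control — holds.
(1): T AND F AND T → false.
(i) commercial use — fails.
(ii) condition ≥60 days old — not met.
(iii) not open/obvious — fails.
(a) = F OR F OR F = false.
(i) no assumed risk — holds.
(ii) not (complaint lodged) — holds.
(b) = T OR T = true.
(2) = F AND T = false.
(3) proximate cause — not met.
Overall: F OR F OR F → false.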